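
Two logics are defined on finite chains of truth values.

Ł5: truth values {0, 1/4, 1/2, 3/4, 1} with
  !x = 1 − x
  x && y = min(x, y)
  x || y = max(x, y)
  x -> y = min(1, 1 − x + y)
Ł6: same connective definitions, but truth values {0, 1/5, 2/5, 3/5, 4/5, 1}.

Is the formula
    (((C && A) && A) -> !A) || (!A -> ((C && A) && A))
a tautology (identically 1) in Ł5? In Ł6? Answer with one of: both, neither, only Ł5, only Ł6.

both

In Ł5: every assignment gives 1 — tautology.
In Ł6: every assignment gives 1 — tautology.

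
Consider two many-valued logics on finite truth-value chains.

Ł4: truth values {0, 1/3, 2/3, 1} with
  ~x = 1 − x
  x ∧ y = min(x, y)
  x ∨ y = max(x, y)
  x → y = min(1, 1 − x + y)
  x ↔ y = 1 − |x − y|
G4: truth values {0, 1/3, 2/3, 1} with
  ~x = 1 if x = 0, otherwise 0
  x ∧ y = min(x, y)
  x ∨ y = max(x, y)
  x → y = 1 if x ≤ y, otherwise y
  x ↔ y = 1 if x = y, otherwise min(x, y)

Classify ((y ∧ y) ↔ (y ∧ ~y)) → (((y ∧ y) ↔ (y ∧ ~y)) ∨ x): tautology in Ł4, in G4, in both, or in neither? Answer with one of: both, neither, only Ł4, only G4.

both

In Ł4: every assignment gives 1 — tautology.
In G4: every assignment gives 1 — tautology.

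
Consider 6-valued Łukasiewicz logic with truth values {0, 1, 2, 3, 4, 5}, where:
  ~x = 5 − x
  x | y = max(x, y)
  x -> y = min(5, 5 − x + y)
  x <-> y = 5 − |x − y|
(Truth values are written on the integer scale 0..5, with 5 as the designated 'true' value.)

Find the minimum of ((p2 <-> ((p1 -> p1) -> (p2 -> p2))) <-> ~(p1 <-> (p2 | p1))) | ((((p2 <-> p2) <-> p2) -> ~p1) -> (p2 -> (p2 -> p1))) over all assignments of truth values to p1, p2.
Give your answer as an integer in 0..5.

Take p1 = 1, p2 = 4:
p1 -> p1 = 1 -> 1 = 5
p2 -> p2 = 4 -> 4 = 5
(p1 -> p1) -> (p2 -> p2) = 5 -> 5 = 5
p2 <-> ((p1 -> p1) -> (p2 -> p2)) = 4 <-> 5 = 4
p2 | p1 = 4 | 1 = 4
p1 <-> (p2 | p1) = 1 <-> 4 = 2
~(p1 <-> (p2 | p1)) = ~2 = 3
(p2 <-> ((p1 -> p1) -> (p2 -> p2))) <-> ~(p1 <-> (p2 | p1)) = 4 <-> 3 = 4
p2 <-> p2 = 4 <-> 4 = 5
(p2 <-> p2) <-> p2 = 5 <-> 4 = 4
~p1 = ~1 = 4
((p2 <-> p2) <-> p2) -> ~p1 = 4 -> 4 = 5
p2 -> p1 = 4 -> 1 = 2
p2 -> (p2 -> p1) = 4 -> 2 = 3
(((p2 <-> p2) <-> p2) -> ~p1) -> (p2 -> (p2 -> p1)) = 5 -> 3 = 3
((p2 <-> ((p1 -> p1) -> (p2 -> p2))) <-> ~(p1 <-> (p2 | p1))) | ((((p2 <-> p2) <-> p2) -> ~p1) -> (p2 -> (p2 -> p1))) = 4 | 3 = 4
No assignment yields a value below 4, so this is the minimum.

4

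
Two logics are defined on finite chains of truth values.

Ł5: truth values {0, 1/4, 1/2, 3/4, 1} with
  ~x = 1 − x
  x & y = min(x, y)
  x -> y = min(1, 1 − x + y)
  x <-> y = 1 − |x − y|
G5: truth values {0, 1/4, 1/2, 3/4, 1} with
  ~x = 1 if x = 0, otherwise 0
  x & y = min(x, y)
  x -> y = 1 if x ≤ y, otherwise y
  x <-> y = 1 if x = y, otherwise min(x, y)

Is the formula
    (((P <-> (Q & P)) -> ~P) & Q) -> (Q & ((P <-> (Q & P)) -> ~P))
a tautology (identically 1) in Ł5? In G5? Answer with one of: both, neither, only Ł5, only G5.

both

In Ł5: every assignment gives 1 — tautology.
In G5: every assignment gives 1 — tautology.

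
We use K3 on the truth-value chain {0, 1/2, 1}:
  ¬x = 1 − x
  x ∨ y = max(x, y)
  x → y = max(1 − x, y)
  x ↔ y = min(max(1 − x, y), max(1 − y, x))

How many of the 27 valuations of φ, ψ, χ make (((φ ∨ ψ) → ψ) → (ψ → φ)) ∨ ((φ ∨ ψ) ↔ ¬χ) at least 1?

17

value 1: 17 assignments (counts)
value 1/2: 9 assignments
value 0: 1 assignment
So 17 of the 27 assignments meet the threshold.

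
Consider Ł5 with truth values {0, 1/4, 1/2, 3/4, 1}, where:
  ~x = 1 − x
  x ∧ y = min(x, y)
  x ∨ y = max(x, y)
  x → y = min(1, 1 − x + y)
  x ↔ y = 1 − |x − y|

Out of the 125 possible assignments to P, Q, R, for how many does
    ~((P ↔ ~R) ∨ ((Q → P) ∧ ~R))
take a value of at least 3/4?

value 1: 6 assignments (counts)
value 3/4: 14 assignments (counts)
value 1/2: 26 assignments
value 1/4: 44 assignments
value 0: 35 assignments
So 20 of the 125 assignments meet the threshold.

20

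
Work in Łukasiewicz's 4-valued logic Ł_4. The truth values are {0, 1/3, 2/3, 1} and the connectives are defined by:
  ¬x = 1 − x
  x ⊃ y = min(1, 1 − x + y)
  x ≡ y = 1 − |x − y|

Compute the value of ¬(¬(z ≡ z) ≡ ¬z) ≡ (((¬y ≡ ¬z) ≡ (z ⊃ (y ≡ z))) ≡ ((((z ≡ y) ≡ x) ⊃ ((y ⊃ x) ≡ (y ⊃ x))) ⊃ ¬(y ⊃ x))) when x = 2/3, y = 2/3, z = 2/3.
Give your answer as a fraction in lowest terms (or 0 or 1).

z ≡ z = 2/3 ≡ 2/3 = 1
¬(z ≡ z) = ¬1 = 0
¬z = ¬2/3 = 1/3
¬(z ≡ z) ≡ ¬z = 0 ≡ 1/3 = 2/3
¬(¬(z ≡ z) ≡ ¬z) = ¬2/3 = 1/3
¬y = ¬2/3 = 1/3
¬z = ¬2/3 = 1/3
¬y ≡ ¬z = 1/3 ≡ 1/3 = 1
y ≡ z = 2/3 ≡ 2/3 = 1
z ⊃ (y ≡ z) = 2/3 ⊃ 1 = 1
(¬y ≡ ¬z) ≡ (z ⊃ (y ≡ z)) = 1 ≡ 1 = 1
z ≡ y = 2/3 ≡ 2/3 = 1
(z ≡ y) ≡ x = 1 ≡ 2/3 = 2/3
y ⊃ x = 2/3 ⊃ 2/3 = 1
y ⊃ x = 2/3 ⊃ 2/3 = 1
(y ⊃ x) ≡ (y ⊃ x) = 1 ≡ 1 = 1
((z ≡ y) ≡ x) ⊃ ((y ⊃ x) ≡ (y ⊃ x)) = 2/3 ⊃ 1 = 1
y ⊃ x = 2/3 ⊃ 2/3 = 1
¬(y ⊃ x) = ¬1 = 0
(((z ≡ y) ≡ x) ⊃ ((y ⊃ x) ≡ (y ⊃ x))) ⊃ ¬(y ⊃ x) = 1 ⊃ 0 = 0
((¬y ≡ ¬z) ≡ (z ⊃ (y ≡ z))) ≡ ((((z ≡ y) ≡ x) ⊃ ((y ⊃ x) ≡ (y ⊃ x))) ⊃ ¬(y ⊃ x)) = 1 ≡ 0 = 0
¬(¬(z ≡ z) ≡ ¬z) ≡ (((¬y ≡ ¬z) ≡ (z ⊃ (y ≡ z))) ≡ ((((z ≡ y) ≡ x) ⊃ ((y ⊃ x) ≡ (y ⊃ x))) ⊃ ¬(y ⊃ x))) = 1/3 ≡ 0 = 2/3

2/3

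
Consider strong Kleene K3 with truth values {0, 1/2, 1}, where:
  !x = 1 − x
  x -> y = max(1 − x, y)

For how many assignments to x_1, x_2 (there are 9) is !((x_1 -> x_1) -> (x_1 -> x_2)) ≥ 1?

1

x_1 = 0, x_2 = 0 ↦ 0  <
x_1 = 0, x_2 = 1/2 ↦ 0  <
x_1 = 0, x_2 = 1 ↦ 0  <
x_1 = 1/2, x_2 = 0 ↦ 1/2  <
x_1 = 1/2, x_2 = 1/2 ↦ 1/2  <
x_1 = 1/2, x_2 = 1 ↦ 0  <
x_1 = 1, x_2 = 0 ↦ 1  ≥
x_1 = 1, x_2 = 1/2 ↦ 1/2  <
x_1 = 1, x_2 = 1 ↦ 0  <
So 1 of the 9 assignments meets the threshold.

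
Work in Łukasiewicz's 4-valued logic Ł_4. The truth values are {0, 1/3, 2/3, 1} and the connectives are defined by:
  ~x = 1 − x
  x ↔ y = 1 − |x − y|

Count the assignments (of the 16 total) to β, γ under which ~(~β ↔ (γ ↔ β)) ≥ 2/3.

β = 0, γ = 0 ↦ 0  <
β = 0, γ = 1/3 ↦ 1/3  <
β = 0, γ = 2/3 ↦ 2/3  ≥
β = 0, γ = 1 ↦ 1  ≥
β = 1/3, γ = 0 ↦ 0  <
β = 1/3, γ = 1/3 ↦ 1/3  <
β = 1/3, γ = 2/3 ↦ 0  <
β = 1/3, γ = 1 ↦ 1/3  <
β = 2/3, γ = 0 ↦ 0  <
β = 2/3, γ = 1/3 ↦ 1/3  <
β = 2/3, γ = 2/3 ↦ 2/3  ≥
β = 2/3, γ = 1 ↦ 1/3  <
β = 1, γ = 0 ↦ 0  <
β = 1, γ = 1/3 ↦ 1/3  <
β = 1, γ = 2/3 ↦ 2/3  ≥
β = 1, γ = 1 ↦ 1  ≥
So 5 of the 16 assignments meet the threshold.

5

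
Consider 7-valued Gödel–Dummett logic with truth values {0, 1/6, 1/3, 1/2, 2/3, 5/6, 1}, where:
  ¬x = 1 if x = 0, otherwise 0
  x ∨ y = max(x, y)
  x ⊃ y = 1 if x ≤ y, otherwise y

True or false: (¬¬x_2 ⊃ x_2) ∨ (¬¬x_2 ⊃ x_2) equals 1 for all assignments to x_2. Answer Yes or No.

Counterexample: take x_2 = 1/6.
¬x_2 = ¬1/6 = 0
¬¬x_2 = ¬0 = 1
¬¬x_2 ⊃ x_2 = 1 ⊃ 1/6 = 1/6
¬x_2 = ¬1/6 = 0
¬¬x_2 = ¬0 = 1
¬¬x_2 ⊃ x_2 = 1 ⊃ 1/6 = 1/6
(¬¬x_2 ⊃ x_2) ∨ (¬¬x_2 ⊃ x_2) = 1/6 ∨ 1/6 = 1/6
This gives 1/6 ≠ 1.

No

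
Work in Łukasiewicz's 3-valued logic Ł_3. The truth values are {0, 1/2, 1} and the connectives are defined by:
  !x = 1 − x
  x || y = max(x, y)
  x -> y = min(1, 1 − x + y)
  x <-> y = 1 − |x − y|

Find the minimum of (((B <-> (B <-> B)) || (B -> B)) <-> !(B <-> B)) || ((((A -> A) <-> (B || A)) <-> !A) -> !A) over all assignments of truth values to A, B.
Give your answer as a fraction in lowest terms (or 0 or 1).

Take A = 1/2, B = 0:
B <-> B = 0 <-> 0 = 1
B <-> (B <-> B) = 0 <-> 1 = 0
B -> B = 0 -> 0 = 1
(B <-> (B <-> B)) || (B -> B) = 0 || 1 = 1
B <-> B = 0 <-> 0 = 1
!(B <-> B) = !1 = 0
((B <-> (B <-> B)) || (B -> B)) <-> !(B <-> B) = 1 <-> 0 = 0
A -> A = 1/2 -> 1/2 = 1
B || A = 0 || 1/2 = 1/2
(A -> A) <-> (B || A) = 1 <-> 1/2 = 1/2
!A = !1/2 = 1/2
((A -> A) <-> (B || A)) <-> !A = 1/2 <-> 1/2 = 1
!A = !1/2 = 1/2
(((A -> A) <-> (B || A)) <-> !A) -> !A = 1 -> 1/2 = 1/2
(((B <-> (B <-> B)) || (B -> B)) <-> !(B <-> B)) || ((((A -> A) <-> (B || A)) <-> !A) -> !A) = 0 || 1/2 = 1/2
No assignment yields a value below 1/2, so this is the minimum.

1/2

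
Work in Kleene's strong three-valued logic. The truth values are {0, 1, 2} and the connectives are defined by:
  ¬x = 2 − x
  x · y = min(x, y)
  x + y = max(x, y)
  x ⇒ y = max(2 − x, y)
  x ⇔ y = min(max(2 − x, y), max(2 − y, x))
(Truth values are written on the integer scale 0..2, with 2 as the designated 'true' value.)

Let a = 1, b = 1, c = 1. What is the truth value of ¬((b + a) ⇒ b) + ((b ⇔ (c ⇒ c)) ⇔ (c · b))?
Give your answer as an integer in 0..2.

b + a = 1 + 1 = 1
(b + a) ⇒ b = 1 ⇒ 1 = 1
¬((b + a) ⇒ b) = ¬1 = 1
c ⇒ c = 1 ⇒ 1 = 1
b ⇔ (c ⇒ c) = 1 ⇔ 1 = 1
c · b = 1 · 1 = 1
(b ⇔ (c ⇒ c)) ⇔ (c · b) = 1 ⇔ 1 = 1
¬((b + a) ⇒ b) + ((b ⇔ (c ⇒ c)) ⇔ (c · b)) = 1 + 1 = 1

1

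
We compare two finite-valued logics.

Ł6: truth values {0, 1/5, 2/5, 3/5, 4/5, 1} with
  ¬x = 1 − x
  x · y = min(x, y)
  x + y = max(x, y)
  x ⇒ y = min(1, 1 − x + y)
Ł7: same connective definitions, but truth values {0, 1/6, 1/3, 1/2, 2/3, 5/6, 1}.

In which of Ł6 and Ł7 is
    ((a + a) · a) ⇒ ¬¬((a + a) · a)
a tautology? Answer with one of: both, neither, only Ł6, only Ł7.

both

In Ł6: every assignment gives 1 — tautology.
In Ł7: every assignment gives 1 — tautology.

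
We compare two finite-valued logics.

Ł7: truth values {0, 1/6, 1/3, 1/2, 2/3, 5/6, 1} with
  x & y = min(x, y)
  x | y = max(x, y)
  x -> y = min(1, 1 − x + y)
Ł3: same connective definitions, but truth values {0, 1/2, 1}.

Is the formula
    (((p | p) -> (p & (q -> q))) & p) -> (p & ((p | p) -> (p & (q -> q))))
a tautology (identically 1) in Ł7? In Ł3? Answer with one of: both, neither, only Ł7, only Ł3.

In Ł7: every assignment gives 1 — tautology.
In Ł3: every assignment gives 1 — tautology.

both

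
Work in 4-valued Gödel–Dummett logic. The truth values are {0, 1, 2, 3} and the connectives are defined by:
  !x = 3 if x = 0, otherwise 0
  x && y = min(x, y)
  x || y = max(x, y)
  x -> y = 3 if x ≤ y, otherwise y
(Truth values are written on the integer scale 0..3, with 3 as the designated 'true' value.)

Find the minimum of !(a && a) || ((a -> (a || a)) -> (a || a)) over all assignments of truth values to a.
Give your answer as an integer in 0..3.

Take a = 1:
a && a = 1 && 1 = 1
!(a && a) = !1 = 0
a || a = 1 || 1 = 1
a -> (a || a) = 1 -> 1 = 3
a || a = 1 || 1 = 1
(a -> (a || a)) -> (a || a) = 3 -> 1 = 1
!(a && a) || ((a -> (a || a)) -> (a || a)) = 0 || 1 = 1
No assignment yields a value below 1, so this is the minimum.

1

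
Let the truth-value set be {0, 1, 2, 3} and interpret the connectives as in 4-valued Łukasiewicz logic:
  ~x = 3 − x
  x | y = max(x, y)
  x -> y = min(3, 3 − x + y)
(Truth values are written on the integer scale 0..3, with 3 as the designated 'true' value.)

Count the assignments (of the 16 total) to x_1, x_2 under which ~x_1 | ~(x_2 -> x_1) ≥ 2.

8

x_1 = 0, x_2 = 0 ↦ 3  ≥
x_1 = 0, x_2 = 1 ↦ 3  ≥
x_1 = 0, x_2 = 2 ↦ 3  ≥
x_1 = 0, x_2 = 3 ↦ 3  ≥
x_1 = 1, x_2 = 0 ↦ 2  ≥
x_1 = 1, x_2 = 1 ↦ 2  ≥
x_1 = 1, x_2 = 2 ↦ 2  ≥
x_1 = 1, x_2 = 3 ↦ 2  ≥
x_1 = 2, x_2 = 0 ↦ 1  <
x_1 = 2, x_2 = 1 ↦ 1  <
x_1 = 2, x_2 = 2 ↦ 1  <
x_1 = 2, x_2 = 3 ↦ 1  <
x_1 = 3, x_2 = 0 ↦ 0  <
x_1 = 3, x_2 = 1 ↦ 0  <
x_1 = 3, x_2 = 2 ↦ 0  <
x_1 = 3, x_2 = 3 ↦ 0  <
So 8 of the 16 assignments meet the threshold.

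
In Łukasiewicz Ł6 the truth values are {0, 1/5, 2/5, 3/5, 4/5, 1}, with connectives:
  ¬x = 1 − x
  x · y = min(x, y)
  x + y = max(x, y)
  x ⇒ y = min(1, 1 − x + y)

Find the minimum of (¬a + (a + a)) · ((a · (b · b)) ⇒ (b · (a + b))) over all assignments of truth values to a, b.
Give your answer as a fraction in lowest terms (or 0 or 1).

3/5

Take a = 2/5, b = 0:
¬a = ¬2/5 = 3/5
a + a = 2/5 + 2/5 = 2/5
¬a + (a + a) = 3/5 + 2/5 = 3/5
b · b = 0 · 0 = 0
a · (b · b) = 2/5 · 0 = 0
a + b = 2/5 + 0 = 2/5
b · (a + b) = 0 · 2/5 = 0
(a · (b · b)) ⇒ (b · (a + b)) = 0 ⇒ 0 = 1
(¬a + (a + a)) · ((a · (b · b)) ⇒ (b · (a + b))) = 3/5 · 1 = 3/5
No assignment yields a value below 3/5, so this is the minimum.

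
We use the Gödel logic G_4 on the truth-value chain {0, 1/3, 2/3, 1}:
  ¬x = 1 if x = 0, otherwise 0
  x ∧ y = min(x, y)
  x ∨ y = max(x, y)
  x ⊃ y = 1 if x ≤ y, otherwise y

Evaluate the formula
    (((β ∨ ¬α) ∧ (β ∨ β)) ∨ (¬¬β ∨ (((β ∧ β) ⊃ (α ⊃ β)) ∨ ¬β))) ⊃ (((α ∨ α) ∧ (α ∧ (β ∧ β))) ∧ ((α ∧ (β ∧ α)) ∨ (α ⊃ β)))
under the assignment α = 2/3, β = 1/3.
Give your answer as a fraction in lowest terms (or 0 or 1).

¬α = ¬2/3 = 0
β ∨ ¬α = 1/3 ∨ 0 = 1/3
β ∨ β = 1/3 ∨ 1/3 = 1/3
(β ∨ ¬α) ∧ (β ∨ β) = 1/3 ∧ 1/3 = 1/3
¬β = ¬1/3 = 0
¬¬β = ¬0 = 1
β ∧ β = 1/3 ∧ 1/3 = 1/3
α ⊃ β = 2/3 ⊃ 1/3 = 1/3
(β ∧ β) ⊃ (α ⊃ β) = 1/3 ⊃ 1/3 = 1
¬β = ¬1/3 = 0
((β ∧ β) ⊃ (α ⊃ β)) ∨ ¬β = 1 ∨ 0 = 1
¬¬β ∨ (((β ∧ β) ⊃ (α ⊃ β)) ∨ ¬β) = 1 ∨ 1 = 1
((β ∨ ¬α) ∧ (β ∨ β)) ∨ (¬¬β ∨ (((β ∧ β) ⊃ (α ⊃ β)) ∨ ¬β)) = 1/3 ∨ 1 = 1
α ∨ α = 2/3 ∨ 2/3 = 2/3
β ∧ β = 1/3 ∧ 1/3 = 1/3
α ∧ (β ∧ β) = 2/3 ∧ 1/3 = 1/3
(α ∨ α) ∧ (α ∧ (β ∧ β)) = 2/3 ∧ 1/3 = 1/3
β ∧ α = 1/3 ∧ 2/3 = 1/3
α ∧ (β ∧ α) = 2/3 ∧ 1/3 = 1/3
α ⊃ β = 2/3 ⊃ 1/3 = 1/3
(α ∧ (β ∧ α)) ∨ (α ⊃ β) = 1/3 ∨ 1/3 = 1/3
((α ∨ α) ∧ (α ∧ (β ∧ β))) ∧ ((α ∧ (β ∧ α)) ∨ (α ⊃ β)) = 1/3 ∧ 1/3 = 1/3
(((β ∨ ¬α) ∧ (β ∨ β)) ∨ (¬¬β ∨ (((β ∧ β) ⊃ (α ⊃ β)) ∨ ¬β))) ⊃ (((α ∨ α) ∧ (α ∧ (β ∧ β))) ∧ ((α ∧ (β ∧ α)) ∨ (α ⊃ β))) = 1 ⊃ 1/3 = 1/3

1/3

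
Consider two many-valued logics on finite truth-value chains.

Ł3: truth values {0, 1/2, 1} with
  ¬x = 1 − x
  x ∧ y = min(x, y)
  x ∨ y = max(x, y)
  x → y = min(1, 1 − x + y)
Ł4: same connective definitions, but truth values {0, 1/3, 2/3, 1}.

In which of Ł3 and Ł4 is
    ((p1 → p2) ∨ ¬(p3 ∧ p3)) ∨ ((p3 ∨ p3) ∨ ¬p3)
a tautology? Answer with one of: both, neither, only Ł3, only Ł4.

In Ł3: at p1 = 1/2, p2 = 0, p3 = 1/2 the value is 1/2 — not a tautology.
In Ł4: at p1 = 1/3, p2 = 0, p3 = 1/3 the value is 2/3 — not a tautology.

neither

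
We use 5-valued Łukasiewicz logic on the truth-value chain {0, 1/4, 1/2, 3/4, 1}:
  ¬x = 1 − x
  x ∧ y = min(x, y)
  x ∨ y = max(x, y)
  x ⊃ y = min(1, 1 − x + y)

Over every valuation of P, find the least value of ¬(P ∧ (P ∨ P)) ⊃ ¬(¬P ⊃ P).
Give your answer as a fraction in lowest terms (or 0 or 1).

1/2

Take P = 1/2:
P ∨ P = 1/2 ∨ 1/2 = 1/2
P ∧ (P ∨ P) = 1/2 ∧ 1/2 = 1/2
¬(P ∧ (P ∨ P)) = ¬1/2 = 1/2
¬P = ¬1/2 = 1/2
¬P ⊃ P = 1/2 ⊃ 1/2 = 1
¬(¬P ⊃ P) = ¬1 = 0
¬(P ∧ (P ∨ P)) ⊃ ¬(¬P ⊃ P) = 1/2 ⊃ 0 = 1/2
No assignment yields a value below 1/2, so this is the minimum.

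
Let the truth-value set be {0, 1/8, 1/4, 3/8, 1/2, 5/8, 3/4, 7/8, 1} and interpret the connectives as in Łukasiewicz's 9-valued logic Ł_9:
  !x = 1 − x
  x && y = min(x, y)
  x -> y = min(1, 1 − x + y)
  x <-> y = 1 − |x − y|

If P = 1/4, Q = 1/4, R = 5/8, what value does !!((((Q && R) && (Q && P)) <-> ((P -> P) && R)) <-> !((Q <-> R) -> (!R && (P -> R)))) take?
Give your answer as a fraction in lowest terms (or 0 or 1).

5/8

Q && R = 1/4 && 5/8 = 1/4
Q && P = 1/4 && 1/4 = 1/4
(Q && R) && (Q && P) = 1/4 && 1/4 = 1/4
P -> P = 1/4 -> 1/4 = 1
(P -> P) && R = 1 && 5/8 = 5/8
((Q && R) && (Q && P)) <-> ((P -> P) && R) = 1/4 <-> 5/8 = 5/8
Q <-> R = 1/4 <-> 5/8 = 5/8
!R = !5/8 = 3/8
P -> R = 1/4 -> 5/8 = 1
!R && (P -> R) = 3/8 && 1 = 3/8
(Q <-> R) -> (!R && (P -> R)) = 5/8 -> 3/8 = 3/4
!((Q <-> R) -> (!R && (P -> R))) = !3/4 = 1/4
(((Q && R) && (Q && P)) <-> ((P -> P) && R)) <-> !((Q <-> R) -> (!R && (P -> R))) = 5/8 <-> 1/4 = 5/8
!((((Q && R) && (Q && P)) <-> ((P -> P) && R)) <-> !((Q <-> R) -> (!R && (P -> R)))) = !5/8 = 3/8
!!((((Q && R) && (Q && P)) <-> ((P -> P) && R)) <-> !((Q <-> R) -> (!R && (P -> R)))) = !3/8 = 5/8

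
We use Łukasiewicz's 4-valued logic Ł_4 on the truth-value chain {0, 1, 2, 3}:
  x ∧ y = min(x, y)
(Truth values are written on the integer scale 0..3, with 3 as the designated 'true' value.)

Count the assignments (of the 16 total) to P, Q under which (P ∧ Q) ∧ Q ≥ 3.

P = 0, Q = 0 ↦ 0  <
P = 0, Q = 1 ↦ 0  <
P = 0, Q = 2 ↦ 0  <
P = 0, Q = 3 ↦ 0  <
P = 1, Q = 0 ↦ 0  <
P = 1, Q = 1 ↦ 1  <
P = 1, Q = 2 ↦ 1  <
P = 1, Q = 3 ↦ 1  <
P = 2, Q = 0 ↦ 0  <
P = 2, Q = 1 ↦ 1  <
P = 2, Q = 2 ↦ 2  <
P = 2, Q = 3 ↦ 2  <
P = 3, Q = 0 ↦ 0  <
P = 3, Q = 1 ↦ 1  <
P = 3, Q = 2 ↦ 2  <
P = 3, Q = 3 ↦ 3  ≥
So 1 of the 16 assignments meets the threshold.

1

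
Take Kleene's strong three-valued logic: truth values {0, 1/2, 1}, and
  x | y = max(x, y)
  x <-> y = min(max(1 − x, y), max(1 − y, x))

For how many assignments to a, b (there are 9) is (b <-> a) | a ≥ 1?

a = 0, b = 0 ↦ 1  ≥
a = 0, b = 1/2 ↦ 1/2  <
a = 0, b = 1 ↦ 0  <
a = 1/2, b = 0 ↦ 1/2  <
a = 1/2, b = 1/2 ↦ 1/2  <
a = 1/2, b = 1 ↦ 1/2  <
a = 1, b = 0 ↦ 1  ≥
a = 1, b = 1/2 ↦ 1  ≥
a = 1, b = 1 ↦ 1  ≥
So 4 of the 9 assignments meet the threshold.

4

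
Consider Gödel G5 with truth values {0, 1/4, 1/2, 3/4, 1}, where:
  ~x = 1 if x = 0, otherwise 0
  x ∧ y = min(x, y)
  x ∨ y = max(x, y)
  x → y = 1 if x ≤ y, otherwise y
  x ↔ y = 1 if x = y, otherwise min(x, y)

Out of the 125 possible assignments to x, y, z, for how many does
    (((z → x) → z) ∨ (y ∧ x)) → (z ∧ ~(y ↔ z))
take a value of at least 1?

23

value 1: 23 assignments (counts)
value 3/4: 3 assignments
value 1/2: 2 assignments
value 1/4: 1 assignment
value 0: 96 assignments
So 23 of the 125 assignments meet the threshold.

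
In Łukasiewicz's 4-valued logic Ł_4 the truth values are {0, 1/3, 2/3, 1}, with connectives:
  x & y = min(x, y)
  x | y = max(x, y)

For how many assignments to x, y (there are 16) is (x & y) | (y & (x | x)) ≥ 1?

1

x = 0, y = 0 ↦ 0  <
x = 0, y = 1/3 ↦ 0  <
x = 0, y = 2/3 ↦ 0  <
x = 0, y = 1 ↦ 0  <
x = 1/3, y = 0 ↦ 0  <
x = 1/3, y = 1/3 ↦ 1/3  <
x = 1/3, y = 2/3 ↦ 1/3  <
x = 1/3, y = 1 ↦ 1/3  <
x = 2/3, y = 0 ↦ 0  <
x = 2/3, y = 1/3 ↦ 1/3  <
x = 2/3, y = 2/3 ↦ 2/3  <
x = 2/3, y = 1 ↦ 2/3  <
x = 1, y = 0 ↦ 0  <
x = 1, y = 1/3 ↦ 1/3  <
x = 1, y = 2/3 ↦ 2/3  <
x = 1, y = 1 ↦ 1  ≥
So 1 of the 16 assignments meets the threshold.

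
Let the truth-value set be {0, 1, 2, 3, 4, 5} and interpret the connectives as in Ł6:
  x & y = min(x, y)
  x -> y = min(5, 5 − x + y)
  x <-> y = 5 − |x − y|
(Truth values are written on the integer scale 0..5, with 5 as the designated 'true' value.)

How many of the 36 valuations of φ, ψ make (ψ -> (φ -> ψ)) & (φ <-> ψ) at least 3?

value 5: 6 assignments (counts)
value 4: 10 assignments (counts)
value 3: 8 assignments (counts)
value 2: 6 assignments
value 1: 4 assignments
value 0: 2 assignments
So 24 of the 36 assignments meet the threshold.

24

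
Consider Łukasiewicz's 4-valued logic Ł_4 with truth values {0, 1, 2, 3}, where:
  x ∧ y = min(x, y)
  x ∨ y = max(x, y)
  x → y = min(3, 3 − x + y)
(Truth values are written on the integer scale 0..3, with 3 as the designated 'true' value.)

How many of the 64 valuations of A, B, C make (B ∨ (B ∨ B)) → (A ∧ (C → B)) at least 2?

value 3: 40 assignments (counts)
value 2: 12 assignments (counts)
value 1: 8 assignments
value 0: 4 assignments
So 52 of the 64 assignments meet the threshold.

52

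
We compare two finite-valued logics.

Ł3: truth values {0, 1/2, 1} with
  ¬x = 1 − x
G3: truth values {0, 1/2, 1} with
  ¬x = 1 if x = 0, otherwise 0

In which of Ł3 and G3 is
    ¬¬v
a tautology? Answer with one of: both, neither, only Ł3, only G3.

In Ł3: at v = 0 the value is 0 — not a tautology.
In G3: at v = 0 the value is 0 — not a tautology.

neither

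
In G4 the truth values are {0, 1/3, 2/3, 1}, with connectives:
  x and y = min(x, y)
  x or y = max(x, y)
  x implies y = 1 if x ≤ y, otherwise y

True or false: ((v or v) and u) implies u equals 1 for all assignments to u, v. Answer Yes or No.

u = 0, v = 0 ↦ 1
u = 0, v = 1/3 ↦ 1
u = 0, v = 2/3 ↦ 1
u = 0, v = 1 ↦ 1
u = 1/3, v = 0 ↦ 1
u = 1/3, v = 1/3 ↦ 1
u = 1/3, v = 2/3 ↦ 1
u = 1/3, v = 1 ↦ 1
u = 2/3, v = 0 ↦ 1
u = 2/3, v = 1/3 ↦ 1
u = 2/3, v = 2/3 ↦ 1
u = 2/3, v = 1 ↦ 1
u = 1, v = 0 ↦ 1
u = 1, v = 1/3 ↦ 1
u = 1, v = 2/3 ↦ 1
u = 1, v = 1 ↦ 1
Every assignment gives a value ≥ 1.

Yes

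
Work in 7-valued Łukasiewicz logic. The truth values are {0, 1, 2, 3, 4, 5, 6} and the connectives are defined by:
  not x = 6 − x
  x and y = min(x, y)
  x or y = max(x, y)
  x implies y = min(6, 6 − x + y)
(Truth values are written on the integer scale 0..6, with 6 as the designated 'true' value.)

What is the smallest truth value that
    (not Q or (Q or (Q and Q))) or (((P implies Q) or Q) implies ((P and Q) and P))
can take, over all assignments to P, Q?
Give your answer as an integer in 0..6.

Take P = 0, Q = 3:
not Q = not 3 = 3
Q and Q = 3 and 3 = 3
Q or (Q and Q) = 3 or 3 = 3
not Q or (Q or (Q and Q)) = 3 or 3 = 3
P implies Q = 0 implies 3 = 6
(P implies Q) or Q = 6 or 3 = 6
P and Q = 0 and 3 = 0
(P and Q) and P = 0 and 0 = 0
((P implies Q) or Q) implies ((P and Q) and P) = 6 implies 0 = 0
(not Q or (Q or (Q and Q))) or (((P implies Q) or Q) implies ((P and Q) and P)) = 3 or 0 = 3
No assignment yields a value below 3, so this is the minimum.

3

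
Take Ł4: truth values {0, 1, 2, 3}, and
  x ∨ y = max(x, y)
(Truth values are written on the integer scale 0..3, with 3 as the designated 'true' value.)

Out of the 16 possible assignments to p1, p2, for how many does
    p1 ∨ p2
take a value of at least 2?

12

p1 = 0, p2 = 0 ↦ 0  <
p1 = 0, p2 = 1 ↦ 1  <
p1 = 0, p2 = 2 ↦ 2  ≥
p1 = 0, p2 = 3 ↦ 3  ≥
p1 = 1, p2 = 0 ↦ 1  <
p1 = 1, p2 = 1 ↦ 1  <
p1 = 1, p2 = 2 ↦ 2  ≥
p1 = 1, p2 = 3 ↦ 3  ≥
p1 = 2, p2 = 0 ↦ 2  ≥
p1 = 2, p2 = 1 ↦ 2  ≥
p1 = 2, p2 = 2 ↦ 2  ≥
p1 = 2, p2 = 3 ↦ 3  ≥
p1 = 3, p2 = 0 ↦ 3  ≥
p1 = 3, p2 = 1 ↦ 3  ≥
p1 = 3, p2 = 2 ↦ 3  ≥
p1 = 3, p2 = 3 ↦ 3  ≥
So 12 of the 16 assignments meet the threshold.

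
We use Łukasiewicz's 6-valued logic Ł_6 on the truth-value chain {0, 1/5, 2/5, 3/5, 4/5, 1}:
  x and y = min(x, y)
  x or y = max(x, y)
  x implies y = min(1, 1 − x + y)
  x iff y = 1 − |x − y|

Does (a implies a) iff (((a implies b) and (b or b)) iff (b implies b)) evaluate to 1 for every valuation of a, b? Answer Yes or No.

No

Counterexample: take a = 0, b = 0.
a implies a = 0 implies 0 = 1
a implies b = 0 implies 0 = 1
b or b = 0 or 0 = 0
(a implies b) and (b or b) = 1 and 0 = 0
b implies b = 0 implies 0 = 1
((a implies b) and (b or b)) iff (b implies b) = 0 iff 1 = 0
(a implies a) iff (((a implies b) and (b or b)) iff (b implies b)) = 1 iff 0 = 0
This gives 0 ≠ 1.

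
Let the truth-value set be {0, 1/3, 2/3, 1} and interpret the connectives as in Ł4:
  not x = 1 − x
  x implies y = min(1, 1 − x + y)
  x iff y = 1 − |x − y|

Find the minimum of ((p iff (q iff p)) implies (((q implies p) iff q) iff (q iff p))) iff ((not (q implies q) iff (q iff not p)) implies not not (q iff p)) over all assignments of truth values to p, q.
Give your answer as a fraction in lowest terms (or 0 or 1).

Take p = 1/3, q = 0:
q iff p = 0 iff 1/3 = 2/3
p iff (q iff p) = 1/3 iff 2/3 = 2/3
q implies p = 0 implies 1/3 = 1
(q implies p) iff q = 1 iff 0 = 0
q iff p = 0 iff 1/3 = 2/3
((q implies p) iff q) iff (q iff p) = 0 iff 2/3 = 1/3
(p iff (q iff p)) implies (((q implies p) iff q) iff (q iff p)) = 2/3 implies 1/3 = 2/3
q implies q = 0 implies 0 = 1
not (q implies q) = not 1 = 0
not p = not 1/3 = 2/3
q iff not p = 0 iff 2/3 = 1/3
not (q implies q) iff (q iff not p) = 0 iff 1/3 = 2/3
q iff p = 0 iff 1/3 = 2/3
not (q iff p) = not 2/3 = 1/3
not not (q iff p) = not 1/3 = 2/3
(not (q implies q) iff (q iff not p)) implies not not (q iff p) = 2/3 implies 2/3 = 1
((p iff (q iff p)) implies (((q implies p) iff q) iff (q iff p))) iff ((not (q implies q) iff (q iff not p)) implies not not (q iff p)) = 2/3 iff 1 = 2/3
No assignment yields a value below 2/3, so this is the minimum.

2/3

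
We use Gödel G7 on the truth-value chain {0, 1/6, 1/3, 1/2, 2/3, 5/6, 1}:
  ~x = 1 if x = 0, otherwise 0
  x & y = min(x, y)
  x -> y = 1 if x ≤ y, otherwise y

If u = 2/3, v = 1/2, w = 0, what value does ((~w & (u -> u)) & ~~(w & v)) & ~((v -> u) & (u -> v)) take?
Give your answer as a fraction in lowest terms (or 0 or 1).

0

~w = ~0 = 1
u -> u = 2/3 -> 2/3 = 1
~w & (u -> u) = 1 & 1 = 1
w & v = 0 & 1/2 = 0
~(w & v) = ~0 = 1
~~(w & v) = ~1 = 0
(~w & (u -> u)) & ~~(w & v) = 1 & 0 = 0
v -> u = 1/2 -> 2/3 = 1
u -> v = 2/3 -> 1/2 = 1/2
(v -> u) & (u -> v) = 1 & 1/2 = 1/2
~((v -> u) & (u -> v)) = ~1/2 = 0
((~w & (u -> u)) & ~~(w & v)) & ~((v -> u) & (u -> v)) = 0 & 0 = 0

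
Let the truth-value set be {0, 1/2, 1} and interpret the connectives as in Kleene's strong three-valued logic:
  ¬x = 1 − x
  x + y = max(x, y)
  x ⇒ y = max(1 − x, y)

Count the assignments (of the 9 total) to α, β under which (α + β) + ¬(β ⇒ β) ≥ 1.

α = 0, β = 0 ↦ 0  <
α = 0, β = 1/2 ↦ 1/2  <
α = 0, β = 1 ↦ 1  ≥
α = 1/2, β = 0 ↦ 1/2  <
α = 1/2, β = 1/2 ↦ 1/2  <
α = 1/2, β = 1 ↦ 1  ≥
α = 1, β = 0 ↦ 1  ≥
α = 1, β = 1/2 ↦ 1  ≥
α = 1, β = 1 ↦ 1  ≥
So 5 of the 9 assignments meet the threshold.

5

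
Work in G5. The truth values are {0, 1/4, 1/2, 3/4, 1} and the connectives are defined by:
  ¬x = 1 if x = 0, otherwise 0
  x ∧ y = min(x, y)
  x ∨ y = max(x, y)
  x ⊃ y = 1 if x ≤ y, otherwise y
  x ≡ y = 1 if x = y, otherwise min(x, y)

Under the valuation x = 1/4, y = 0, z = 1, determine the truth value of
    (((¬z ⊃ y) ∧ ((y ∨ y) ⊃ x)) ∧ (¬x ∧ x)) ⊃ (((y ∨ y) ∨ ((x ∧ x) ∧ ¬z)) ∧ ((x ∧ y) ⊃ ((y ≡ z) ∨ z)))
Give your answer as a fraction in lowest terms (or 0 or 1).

¬z = ¬1 = 0
¬z ⊃ y = 0 ⊃ 0 = 1
y ∨ y = 0 ∨ 0 = 0
(y ∨ y) ⊃ x = 0 ⊃ 1/4 = 1
(¬z ⊃ y) ∧ ((y ∨ y) ⊃ x) = 1 ∧ 1 = 1
¬x = ¬1/4 = 0
¬x ∧ x = 0 ∧ 1/4 = 0
((¬z ⊃ y) ∧ ((y ∨ y) ⊃ x)) ∧ (¬x ∧ x) = 1 ∧ 0 = 0
y ∨ y = 0 ∨ 0 = 0
x ∧ x = 1/4 ∧ 1/4 = 1/4
¬z = ¬1 = 0
(x ∧ x) ∧ ¬z = 1/4 ∧ 0 = 0
(y ∨ y) ∨ ((x ∧ x) ∧ ¬z) = 0 ∨ 0 = 0
x ∧ y = 1/4 ∧ 0 = 0
y ≡ z = 0 ≡ 1 = 0
(y ≡ z) ∨ z = 0 ∨ 1 = 1
(x ∧ y) ⊃ ((y ≡ z) ∨ z) = 0 ⊃ 1 = 1
((y ∨ y) ∨ ((x ∧ x) ∧ ¬z)) ∧ ((x ∧ y) ⊃ ((y ≡ z) ∨ z)) = 0 ∧ 1 = 0
(((¬z ⊃ y) ∧ ((y ∨ y) ⊃ x)) ∧ (¬x ∧ x)) ⊃ (((y ∨ y) ∨ ((x ∧ x) ∧ ¬z)) ∧ ((x ∧ y) ⊃ ((y ≡ z) ∨ z))) = 0 ⊃ 0 = 1

1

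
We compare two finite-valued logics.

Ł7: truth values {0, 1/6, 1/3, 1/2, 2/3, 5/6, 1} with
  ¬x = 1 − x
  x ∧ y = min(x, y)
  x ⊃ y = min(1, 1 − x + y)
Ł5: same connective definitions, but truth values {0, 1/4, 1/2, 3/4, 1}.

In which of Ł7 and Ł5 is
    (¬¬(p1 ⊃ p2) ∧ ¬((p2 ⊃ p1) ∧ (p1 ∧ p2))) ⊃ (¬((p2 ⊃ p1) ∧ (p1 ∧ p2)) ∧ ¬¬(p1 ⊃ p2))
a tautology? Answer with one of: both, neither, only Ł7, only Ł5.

In Ł7: every assignment gives 1 — tautology.
In Ł5: every assignment gives 1 — tautology.

both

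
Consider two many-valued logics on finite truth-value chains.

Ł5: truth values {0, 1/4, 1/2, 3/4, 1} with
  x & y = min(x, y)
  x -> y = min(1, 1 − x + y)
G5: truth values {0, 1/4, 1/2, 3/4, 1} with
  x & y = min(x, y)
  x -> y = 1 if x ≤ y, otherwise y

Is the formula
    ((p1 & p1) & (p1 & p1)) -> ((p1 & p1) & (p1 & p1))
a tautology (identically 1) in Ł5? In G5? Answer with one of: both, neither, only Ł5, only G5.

In Ł5: every assignment gives 1 — tautology.
In G5: every assignment gives 1 — tautology.

both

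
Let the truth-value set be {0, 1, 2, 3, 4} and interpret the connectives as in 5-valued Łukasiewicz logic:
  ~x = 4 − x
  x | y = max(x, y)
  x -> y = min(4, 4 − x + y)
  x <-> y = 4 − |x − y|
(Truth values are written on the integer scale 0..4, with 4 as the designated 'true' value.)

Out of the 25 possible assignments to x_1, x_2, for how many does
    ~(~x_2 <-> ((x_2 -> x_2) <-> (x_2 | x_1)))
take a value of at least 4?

value 4: 6 assignments (counts)
value 3: 2 assignments
value 2: 8 assignments
value 1: 4 assignments
value 0: 5 assignments
So 6 of the 25 assignments meet the threshold.

6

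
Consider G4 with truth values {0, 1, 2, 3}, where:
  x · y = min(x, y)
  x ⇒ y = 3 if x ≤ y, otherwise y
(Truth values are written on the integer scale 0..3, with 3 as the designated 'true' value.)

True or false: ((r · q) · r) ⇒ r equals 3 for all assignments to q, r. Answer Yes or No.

q = 0, r = 0 ↦ 3
q = 0, r = 1 ↦ 3
q = 0, r = 2 ↦ 3
q = 0, r = 3 ↦ 3
q = 1, r = 0 ↦ 3
q = 1, r = 1 ↦ 3
q = 1, r = 2 ↦ 3
q = 1, r = 3 ↦ 3
q = 2, r = 0 ↦ 3
q = 2, r = 1 ↦ 3
q = 2, r = 2 ↦ 3
q = 2, r = 3 ↦ 3
q = 3, r = 0 ↦ 3
q = 3, r = 1 ↦ 3
q = 3, r = 2 ↦ 3
q = 3, r = 3 ↦ 3
Every assignment gives a value ≥ 3.

Yes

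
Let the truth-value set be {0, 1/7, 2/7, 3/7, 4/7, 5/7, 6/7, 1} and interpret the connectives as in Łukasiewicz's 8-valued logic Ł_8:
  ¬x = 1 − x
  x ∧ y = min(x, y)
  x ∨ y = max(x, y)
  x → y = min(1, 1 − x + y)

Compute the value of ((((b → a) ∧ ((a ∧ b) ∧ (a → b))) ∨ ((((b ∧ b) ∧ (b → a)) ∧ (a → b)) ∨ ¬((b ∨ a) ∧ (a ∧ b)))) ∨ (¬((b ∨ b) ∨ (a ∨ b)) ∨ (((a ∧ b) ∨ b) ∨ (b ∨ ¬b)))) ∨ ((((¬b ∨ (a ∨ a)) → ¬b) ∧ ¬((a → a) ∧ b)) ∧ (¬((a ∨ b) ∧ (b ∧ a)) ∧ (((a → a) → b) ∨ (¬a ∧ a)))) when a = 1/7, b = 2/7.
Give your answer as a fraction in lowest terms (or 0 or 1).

6/7

b → a = 2/7 → 1/7 = 6/7
a ∧ b = 1/7 ∧ 2/7 = 1/7
a → b = 1/7 → 2/7 = 1
(a ∧ b) ∧ (a → b) = 1/7 ∧ 1 = 1/7
(b → a) ∧ ((a ∧ b) ∧ (a → b)) = 6/7 ∧ 1/7 = 1/7
b ∧ b = 2/7 ∧ 2/7 = 2/7
b → a = 2/7 → 1/7 = 6/7
(b ∧ b) ∧ (b → a) = 2/7 ∧ 6/7 = 2/7
a → b = 1/7 → 2/7 = 1
((b ∧ b) ∧ (b → a)) ∧ (a → b) = 2/7 ∧ 1 = 2/7
b ∨ a = 2/7 ∨ 1/7 = 2/7
a ∧ b = 1/7 ∧ 2/7 = 1/7
(b ∨ a) ∧ (a ∧ b) = 2/7 ∧ 1/7 = 1/7
¬((b ∨ a) ∧ (a ∧ b)) = ¬1/7 = 6/7
(((b ∧ b) ∧ (b → a)) ∧ (a → b)) ∨ ¬((b ∨ a) ∧ (a ∧ b)) = 2/7 ∨ 6/7 = 6/7
((b → a) ∧ ((a ∧ b) ∧ (a → b))) ∨ ((((b ∧ b) ∧ (b → a)) ∧ (a → b)) ∨ ¬((b ∨ a) ∧ (a ∧ b))) = 1/7 ∨ 6/7 = 6/7
b ∨ b = 2/7 ∨ 2/7 = 2/7
a ∨ b = 1/7 ∨ 2/7 = 2/7
(b ∨ b) ∨ (a ∨ b) = 2/7 ∨ 2/7 = 2/7
¬((b ∨ b) ∨ (a ∨ b)) = ¬2/7 = 5/7
a ∧ b = 1/7 ∧ 2/7 = 1/7
(a ∧ b) ∨ b = 1/7 ∨ 2/7 = 2/7
¬b = ¬2/7 = 5/7
b ∨ ¬b = 2/7 ∨ 5/7 = 5/7
((a ∧ b) ∨ b) ∨ (b ∨ ¬b) = 2/7 ∨ 5/7 = 5/7
¬((b ∨ b) ∨ (a ∨ b)) ∨ (((a ∧ b) ∨ b) ∨ (b ∨ ¬b)) = 5/7 ∨ 5/7 = 5/7
(((b → a) ∧ ((a ∧ b) ∧ (a → b))) ∨ ((((b ∧ b) ∧ (b → a)) ∧ (a → b)) ∨ ¬((b ∨ a) ∧ (a ∧ b)))) ∨ (¬((b ∨ b) ∨ (a ∨ b)) ∨ (((a ∧ b) ∨ b) ∨ (b ∨ ¬b))) = 6/7 ∨ 5/7 = 6/7
¬b = ¬2/7 = 5/7
a ∨ a = 1/7 ∨ 1/7 = 1/7
¬b ∨ (a ∨ a) = 5/7 ∨ 1/7 = 5/7
¬b = ¬2/7 = 5/7
(¬b ∨ (a ∨ a)) → ¬b = 5/7 → 5/7 = 1
a → a = 1/7 → 1/7 = 1
(a → a) ∧ b = 1 ∧ 2/7 = 2/7
¬((a → a) ∧ b) = ¬2/7 = 5/7
((¬b ∨ (a ∨ a)) → ¬b) ∧ ¬((a → a) ∧ b) = 1 ∧ 5/7 = 5/7
a ∨ b = 1/7 ∨ 2/7 = 2/7
b ∧ a = 2/7 ∧ 1/7 = 1/7
(a ∨ b) ∧ (b ∧ a) = 2/7 ∧ 1/7 = 1/7
¬((a ∨ b) ∧ (b ∧ a)) = ¬1/7 = 6/7
a → a = 1/7 → 1/7 = 1
(a → a) → b = 1 → 2/7 = 2/7
¬a = ¬1/7 = 6/7
¬a ∧ a = 6/7 ∧ 1/7 = 1/7
((a → a) → b) ∨ (¬a ∧ a) = 2/7 ∨ 1/7 = 2/7
¬((a ∨ b) ∧ (b ∧ a)) ∧ (((a → a) → b) ∨ (¬a ∧ a)) = 6/7 ∧ 2/7 = 2/7
(((¬b ∨ (a ∨ a)) → ¬b) ∧ ¬((a → a) ∧ b)) ∧ (¬((a ∨ b) ∧ (b ∧ a)) ∧ (((a → a) → b) ∨ (¬a ∧ a))) = 5/7 ∧ 2/7 = 2/7
((((b → a) ∧ ((a ∧ b) ∧ (a → b))) ∨ ((((b ∧ b) ∧ (b → a)) ∧ (a → b)) ∨ ¬((b ∨ a) ∧ (a ∧ b)))) ∨ (¬((b ∨ b) ∨ (a ∨ b)) ∨ (((a ∧ b) ∨ b) ∨ (b ∨ ¬b)))) ∨ ((((¬b ∨ (a ∨ a)) → ¬b) ∧ ¬((a → a) ∧ b)) ∧ (¬((a ∨ b) ∧ (b ∧ a)) ∧ (((a → a) → b) ∨ (¬a ∧ a)))) = 6/7 ∨ 2/7 = 6/7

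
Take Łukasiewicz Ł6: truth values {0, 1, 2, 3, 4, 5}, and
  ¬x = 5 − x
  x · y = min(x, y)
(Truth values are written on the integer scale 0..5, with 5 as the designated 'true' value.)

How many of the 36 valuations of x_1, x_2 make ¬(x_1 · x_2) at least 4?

20

value 5: 11 assignments (counts)
value 4: 9 assignments (counts)
value 3: 7 assignments
value 2: 5 assignments
value 1: 3 assignments
value 0: 1 assignment
So 20 of the 36 assignments meet the threshold.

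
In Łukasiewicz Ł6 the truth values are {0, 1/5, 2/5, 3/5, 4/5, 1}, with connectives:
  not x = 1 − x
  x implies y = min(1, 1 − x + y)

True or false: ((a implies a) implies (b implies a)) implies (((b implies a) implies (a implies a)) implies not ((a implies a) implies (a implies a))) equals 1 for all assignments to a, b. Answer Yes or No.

Counterexample: take a = 0, b = 0.
a implies a = 0 implies 0 = 1
b implies a = 0 implies 0 = 1
(a implies a) implies (b implies a) = 1 implies 1 = 1
b implies a = 0 implies 0 = 1
a implies a = 0 implies 0 = 1
(b implies a) implies (a implies a) = 1 implies 1 = 1
a implies a = 0 implies 0 = 1
(a implies a) implies (a implies a) = 1 implies 1 = 1
not ((a implies a) implies (a implies a)) = not 1 = 0
((b implies a) implies (a implies a)) implies not ((a implies a) implies (a implies a)) = 1 implies 0 = 0
((a implies a) implies (b implies a)) implies (((b implies a) implies (a implies a)) implies not ((a implies a) implies (a implies a))) = 1 implies 0 = 0
This gives 0 ≠ 1.

No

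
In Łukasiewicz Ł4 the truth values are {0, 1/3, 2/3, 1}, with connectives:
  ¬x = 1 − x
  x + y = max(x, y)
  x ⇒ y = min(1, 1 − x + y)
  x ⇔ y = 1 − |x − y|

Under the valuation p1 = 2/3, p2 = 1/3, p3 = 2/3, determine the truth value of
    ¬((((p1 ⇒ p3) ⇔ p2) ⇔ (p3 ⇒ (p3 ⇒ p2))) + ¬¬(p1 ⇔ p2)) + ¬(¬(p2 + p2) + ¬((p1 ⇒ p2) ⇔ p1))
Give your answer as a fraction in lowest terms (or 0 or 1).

p1 ⇒ p3 = 2/3 ⇒ 2/3 = 1
(p1 ⇒ p3) ⇔ p2 = 1 ⇔ 1/3 = 1/3
p3 ⇒ p2 = 2/3 ⇒ 1/3 = 2/3
p3 ⇒ (p3 ⇒ p2) = 2/3 ⇒ 2/3 = 1
((p1 ⇒ p3) ⇔ p2) ⇔ (p3 ⇒ (p3 ⇒ p2)) = 1/3 ⇔ 1 = 1/3
p1 ⇔ p2 = 2/3 ⇔ 1/3 = 2/3
¬(p1 ⇔ p2) = ¬2/3 = 1/3
¬¬(p1 ⇔ p2) = ¬1/3 = 2/3
(((p1 ⇒ p3) ⇔ p2) ⇔ (p3 ⇒ (p3 ⇒ p2))) + ¬¬(p1 ⇔ p2) = 1/3 + 2/3 = 2/3
¬((((p1 ⇒ p3) ⇔ p2) ⇔ (p3 ⇒ (p3 ⇒ p2))) + ¬¬(p1 ⇔ p2)) = ¬2/3 = 1/3
p2 + p2 = 1/3 + 1/3 = 1/3
¬(p2 + p2) = ¬1/3 = 2/3
p1 ⇒ p2 = 2/3 ⇒ 1/3 = 2/3
(p1 ⇒ p2) ⇔ p1 = 2/3 ⇔ 2/3 = 1
¬((p1 ⇒ p2) ⇔ p1) = ¬1 = 0
¬(p2 + p2) + ¬((p1 ⇒ p2) ⇔ p1) = 2/3 + 0 = 2/3
¬(¬(p2 + p2) + ¬((p1 ⇒ p2) ⇔ p1)) = ¬2/3 = 1/3
¬((((p1 ⇒ p3) ⇔ p2) ⇔ (p3 ⇒ (p3 ⇒ p2))) + ¬¬(p1 ⇔ p2)) + ¬(¬(p2 + p2) + ¬((p1 ⇒ p2) ⇔ p1)) = 1/3 + 1/3 = 1/3

1/3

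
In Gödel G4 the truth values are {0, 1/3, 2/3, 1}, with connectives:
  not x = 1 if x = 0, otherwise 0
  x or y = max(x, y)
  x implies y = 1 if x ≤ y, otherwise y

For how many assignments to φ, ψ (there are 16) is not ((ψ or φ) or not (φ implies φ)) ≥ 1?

1

φ = 0, ψ = 0 ↦ 1  ≥
φ = 0, ψ = 1/3 ↦ 0  <
φ = 0, ψ = 2/3 ↦ 0  <
φ = 0, ψ = 1 ↦ 0  <
φ = 1/3, ψ = 0 ↦ 0  <
φ = 1/3, ψ = 1/3 ↦ 0  <
φ = 1/3, ψ = 2/3 ↦ 0  <
φ = 1/3, ψ = 1 ↦ 0  <
φ = 2/3, ψ = 0 ↦ 0  <
φ = 2/3, ψ = 1/3 ↦ 0  <
φ = 2/3, ψ = 2/3 ↦ 0  <
φ = 2/3, ψ = 1 ↦ 0  <
φ = 1, ψ = 0 ↦ 0  <
φ = 1, ψ = 1/3 ↦ 0  <
φ = 1, ψ = 2/3 ↦ 0  <
φ = 1, ψ = 1 ↦ 0  <
So 1 of the 16 assignments meets the threshold.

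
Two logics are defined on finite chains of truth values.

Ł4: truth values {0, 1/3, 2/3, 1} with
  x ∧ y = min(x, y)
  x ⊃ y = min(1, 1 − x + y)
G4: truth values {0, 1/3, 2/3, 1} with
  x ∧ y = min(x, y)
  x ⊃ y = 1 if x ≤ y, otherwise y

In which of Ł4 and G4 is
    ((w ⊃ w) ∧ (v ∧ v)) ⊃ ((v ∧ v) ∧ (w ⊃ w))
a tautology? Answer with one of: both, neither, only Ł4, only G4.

In Ł4: every assignment gives 1 — tautology.
In G4: every assignment gives 1 — tautology.

both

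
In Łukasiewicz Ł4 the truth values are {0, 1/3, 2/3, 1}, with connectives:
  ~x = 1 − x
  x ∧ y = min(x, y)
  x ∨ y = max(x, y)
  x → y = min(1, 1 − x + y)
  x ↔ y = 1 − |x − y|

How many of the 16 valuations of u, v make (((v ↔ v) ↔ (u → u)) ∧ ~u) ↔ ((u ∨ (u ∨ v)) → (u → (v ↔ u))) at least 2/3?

u = 0, v = 0 ↦ 1  ≥
u = 0, v = 1/3 ↦ 1  ≥
u = 0, v = 2/3 ↦ 1  ≥
u = 0, v = 1 ↦ 1  ≥
u = 1/3, v = 0 ↦ 2/3  ≥
u = 1/3, v = 1/3 ↦ 2/3  ≥
u = 1/3, v = 2/3 ↦ 2/3  ≥
u = 1/3, v = 1 ↦ 2/3  ≥
u = 2/3, v = 0 ↦ 1/3  <
u = 2/3, v = 1/3 ↦ 1/3  <
u = 2/3, v = 2/3 ↦ 1/3  <
u = 2/3, v = 1 ↦ 1/3  <
u = 1, v = 0 ↦ 1  ≥
u = 1, v = 1/3 ↦ 2/3  ≥
u = 1, v = 2/3 ↦ 1/3  <
u = 1, v = 1 ↦ 0  <
So 10 of the 16 assignments meet the threshold.

10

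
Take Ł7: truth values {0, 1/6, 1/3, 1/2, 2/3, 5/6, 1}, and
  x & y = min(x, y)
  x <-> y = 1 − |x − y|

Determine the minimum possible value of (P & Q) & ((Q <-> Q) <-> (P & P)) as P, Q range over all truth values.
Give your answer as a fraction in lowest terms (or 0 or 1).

Take P = 0, Q = 0:
P & Q = 0 & 0 = 0
Q <-> Q = 0 <-> 0 = 1
P & P = 0 & 0 = 0
(Q <-> Q) <-> (P & P) = 1 <-> 0 = 0
(P & Q) & ((Q <-> Q) <-> (P & P)) = 0 & 0 = 0
No assignment yields a value below 0, so this is the minimum.

0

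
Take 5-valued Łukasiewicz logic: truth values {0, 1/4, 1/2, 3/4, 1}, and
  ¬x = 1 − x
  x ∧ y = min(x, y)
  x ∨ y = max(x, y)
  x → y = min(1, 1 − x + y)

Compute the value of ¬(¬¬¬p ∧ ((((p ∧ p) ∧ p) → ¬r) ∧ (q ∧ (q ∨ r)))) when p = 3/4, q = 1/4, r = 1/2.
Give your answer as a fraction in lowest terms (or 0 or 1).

¬p = ¬3/4 = 1/4
¬¬p = ¬1/4 = 3/4
¬¬¬p = ¬3/4 = 1/4
p ∧ p = 3/4 ∧ 3/4 = 3/4
(p ∧ p) ∧ p = 3/4 ∧ 3/4 = 3/4
¬r = ¬1/2 = 1/2
((p ∧ p) ∧ p) → ¬r = 3/4 → 1/2 = 3/4
q ∨ r = 1/4 ∨ 1/2 = 1/2
q ∧ (q ∨ r) = 1/4 ∧ 1/2 = 1/4
(((p ∧ p) ∧ p) → ¬r) ∧ (q ∧ (q ∨ r)) = 3/4 ∧ 1/4 = 1/4
¬¬¬p ∧ ((((p ∧ p) ∧ p) → ¬r) ∧ (q ∧ (q ∨ r))) = 1/4 ∧ 1/4 = 1/4
¬(¬¬¬p ∧ ((((p ∧ p) ∧ p) → ¬r) ∧ (q ∧ (q ∨ r)))) = ¬1/4 = 3/4

3/4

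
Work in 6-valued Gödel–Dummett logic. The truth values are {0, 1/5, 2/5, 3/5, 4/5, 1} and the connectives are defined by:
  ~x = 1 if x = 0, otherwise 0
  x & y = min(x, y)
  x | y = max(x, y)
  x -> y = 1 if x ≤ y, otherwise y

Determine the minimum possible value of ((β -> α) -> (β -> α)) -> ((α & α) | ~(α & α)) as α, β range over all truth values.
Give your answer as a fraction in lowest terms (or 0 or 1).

1/5

Take α = 1/5, β = 0:
β -> α = 0 -> 1/5 = 1
β -> α = 0 -> 1/5 = 1
(β -> α) -> (β -> α) = 1 -> 1 = 1
α & α = 1/5 & 1/5 = 1/5
α & α = 1/5 & 1/5 = 1/5
~(α & α) = ~1/5 = 0
(α & α) | ~(α & α) = 1/5 | 0 = 1/5
((β -> α) -> (β -> α)) -> ((α & α) | ~(α & α)) = 1 -> 1/5 = 1/5
No assignment yields a value below 1/5, so this is the minimum.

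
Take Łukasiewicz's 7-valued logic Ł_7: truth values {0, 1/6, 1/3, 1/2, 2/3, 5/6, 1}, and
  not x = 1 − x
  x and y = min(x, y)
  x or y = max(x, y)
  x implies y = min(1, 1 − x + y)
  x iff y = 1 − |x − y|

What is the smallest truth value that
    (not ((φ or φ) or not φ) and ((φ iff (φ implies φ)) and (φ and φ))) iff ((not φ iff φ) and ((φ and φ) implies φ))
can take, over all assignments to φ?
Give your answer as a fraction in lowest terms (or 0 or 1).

Take φ = 1/2:
φ or φ = 1/2 or 1/2 = 1/2
not φ = not 1/2 = 1/2
(φ or φ) or not φ = 1/2 or 1/2 = 1/2
not ((φ or φ) or not φ) = not 1/2 = 1/2
φ implies φ = 1/2 implies 1/2 = 1
φ iff (φ implies φ) = 1/2 iff 1 = 1/2
φ and φ = 1/2 and 1/2 = 1/2
(φ iff (φ implies φ)) and (φ and φ) = 1/2 and 1/2 = 1/2
not ((φ or φ) or not φ) and ((φ iff (φ implies φ)) and (φ and φ)) = 1/2 and 1/2 = 1/2
not φ = not 1/2 = 1/2
not φ iff φ = 1/2 iff 1/2 = 1
φ and φ = 1/2 and 1/2 = 1/2
(φ and φ) implies φ = 1/2 implies 1/2 = 1
(not φ iff φ) and ((φ and φ) implies φ) = 1 and 1 = 1
(not ((φ or φ) or not φ) and ((φ iff (φ implies φ)) and (φ and φ))) iff ((not φ iff φ) and ((φ and φ) implies φ)) = 1/2 iff 1 = 1/2
No assignment yields a value below 1/2, so this is the minimum.

1/2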